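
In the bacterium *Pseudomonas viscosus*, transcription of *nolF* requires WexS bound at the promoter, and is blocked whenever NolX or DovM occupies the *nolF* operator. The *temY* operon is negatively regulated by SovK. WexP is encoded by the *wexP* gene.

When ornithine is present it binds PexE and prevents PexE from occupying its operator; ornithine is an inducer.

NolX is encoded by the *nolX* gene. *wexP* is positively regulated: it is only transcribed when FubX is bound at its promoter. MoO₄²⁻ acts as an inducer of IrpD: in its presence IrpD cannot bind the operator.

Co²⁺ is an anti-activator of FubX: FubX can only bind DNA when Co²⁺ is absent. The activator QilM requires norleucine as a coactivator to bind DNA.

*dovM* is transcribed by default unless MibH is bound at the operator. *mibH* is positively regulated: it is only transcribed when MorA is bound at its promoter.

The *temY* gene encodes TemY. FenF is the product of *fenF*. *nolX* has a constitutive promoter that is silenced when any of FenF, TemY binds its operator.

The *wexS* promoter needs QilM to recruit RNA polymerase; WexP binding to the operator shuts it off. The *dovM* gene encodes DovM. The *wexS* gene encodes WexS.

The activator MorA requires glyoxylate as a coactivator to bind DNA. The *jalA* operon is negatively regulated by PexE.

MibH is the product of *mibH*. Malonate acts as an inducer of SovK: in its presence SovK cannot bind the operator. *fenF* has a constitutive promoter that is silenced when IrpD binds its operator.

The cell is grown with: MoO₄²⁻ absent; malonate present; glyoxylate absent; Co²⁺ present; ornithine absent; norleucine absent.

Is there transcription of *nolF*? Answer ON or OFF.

OFF

Co²⁺ is present, so FubX is inactive.
Required activator FubX is absent, so *wexP* is not transcribed.
So WexP is not produced.
Norleucine is absent, so QilM is inactive.
Required activator QilM is absent, so *wexS* is not transcribed.
So WexS is not produced.
MoO₄²⁻ is absent, so IrpD is active.
With repressor IrpD bound, *fenF* is not transcribed.
So FenF is not produced.
Malonate is present, so SovK is inactive.
With no repressor bound, *temY* is transcribed.
So TemY is produced and active.
With repressor TemY bound, *nolX* is not transcribed.
So NolX is not produced.
Glyoxylate is absent, so MorA is inactive.
Required activator MorA is absent, so *mibH* is not transcribed.
So MibH is not produced.
With no repressor bound, *dovM* is transcribed.
So DovM is produced and active.
With repressor DovM bound, *nolF* is not transcribed.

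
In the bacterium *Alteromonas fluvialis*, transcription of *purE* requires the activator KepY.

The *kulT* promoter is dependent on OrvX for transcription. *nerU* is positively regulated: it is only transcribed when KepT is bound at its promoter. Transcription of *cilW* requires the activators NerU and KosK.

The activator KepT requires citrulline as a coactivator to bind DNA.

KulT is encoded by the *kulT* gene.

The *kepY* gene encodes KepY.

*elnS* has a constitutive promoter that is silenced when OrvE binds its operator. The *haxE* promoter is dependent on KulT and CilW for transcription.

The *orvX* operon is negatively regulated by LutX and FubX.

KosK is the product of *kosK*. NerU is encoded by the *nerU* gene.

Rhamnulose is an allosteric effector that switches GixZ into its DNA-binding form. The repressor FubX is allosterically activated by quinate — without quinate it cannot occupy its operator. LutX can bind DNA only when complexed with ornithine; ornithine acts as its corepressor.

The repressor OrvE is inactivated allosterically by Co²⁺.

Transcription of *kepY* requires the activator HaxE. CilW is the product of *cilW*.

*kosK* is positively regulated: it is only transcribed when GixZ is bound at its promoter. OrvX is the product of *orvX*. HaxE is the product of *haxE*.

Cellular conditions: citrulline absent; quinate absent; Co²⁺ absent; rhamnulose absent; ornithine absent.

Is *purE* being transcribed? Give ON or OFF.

OFF

Ornithine is absent, so LutX is inactive.
Quinate is absent, so FubX is inactive.
With no repressor bound, *orvX* is transcribed.
So OrvX is produced and active.
No repressor is bound and OrvX is active, so *kulT* is transcribed.
So KulT is produced and active.
Citrulline is absent, so KepT is inactive.
Required activator KepT is absent, so *nerU* is not transcribed.
So NerU is not produced.
Rhamnulose is absent, so GixZ is inactive.
Required activator GixZ is absent, so *kosK* is not transcribed.
So KosK is not produced.
Required activator NerU is absent, so *cilW* is not transcribed.
So CilW is not produced.
Required activator CilW is absent, so *haxE* is not transcribed.
So HaxE is not produced.
Required activator HaxE is absent, so *kepY* is not transcribed.
So KepY is not produced.
Required activator KepY is absent, so *purE* is not transcribed.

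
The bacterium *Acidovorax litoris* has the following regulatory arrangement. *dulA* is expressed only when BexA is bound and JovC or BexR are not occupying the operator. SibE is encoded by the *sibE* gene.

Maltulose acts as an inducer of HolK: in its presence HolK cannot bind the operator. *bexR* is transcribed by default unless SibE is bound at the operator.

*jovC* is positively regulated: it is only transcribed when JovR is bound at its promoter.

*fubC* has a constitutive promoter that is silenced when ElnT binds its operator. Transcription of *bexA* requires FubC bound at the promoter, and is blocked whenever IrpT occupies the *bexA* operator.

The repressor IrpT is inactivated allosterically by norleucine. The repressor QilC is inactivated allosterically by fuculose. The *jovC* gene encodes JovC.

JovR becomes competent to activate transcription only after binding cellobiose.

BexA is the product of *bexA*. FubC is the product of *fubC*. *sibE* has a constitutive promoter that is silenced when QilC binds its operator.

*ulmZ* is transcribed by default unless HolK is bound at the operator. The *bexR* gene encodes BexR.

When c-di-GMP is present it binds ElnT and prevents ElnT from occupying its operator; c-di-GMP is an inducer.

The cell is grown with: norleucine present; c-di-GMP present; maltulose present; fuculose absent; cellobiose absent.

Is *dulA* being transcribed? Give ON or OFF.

Cellobiose is absent, so JovR is inactive.
Required activator JovR is absent, so *jovC* is not transcribed.
So JovC is not produced.
Norleucine is present, so IrpT is inactive.
c-di-GMP is present, so ElnT is inactive.
With no repressor bound, *fubC* is transcribed.
So FubC is produced and active.
No repressor is bound and FubC is active, so *bexA* is transcribed.
So BexA is produced and active.
Fuculose is absent, so QilC is active.
With repressor QilC bound, *sibE* is not transcribed.
So SibE is not produced.
With no repressor bound, *bexR* is transcribed.
So BexR is produced and active.
With repressor BexR bound, *dulA* is not transcribed.

OFF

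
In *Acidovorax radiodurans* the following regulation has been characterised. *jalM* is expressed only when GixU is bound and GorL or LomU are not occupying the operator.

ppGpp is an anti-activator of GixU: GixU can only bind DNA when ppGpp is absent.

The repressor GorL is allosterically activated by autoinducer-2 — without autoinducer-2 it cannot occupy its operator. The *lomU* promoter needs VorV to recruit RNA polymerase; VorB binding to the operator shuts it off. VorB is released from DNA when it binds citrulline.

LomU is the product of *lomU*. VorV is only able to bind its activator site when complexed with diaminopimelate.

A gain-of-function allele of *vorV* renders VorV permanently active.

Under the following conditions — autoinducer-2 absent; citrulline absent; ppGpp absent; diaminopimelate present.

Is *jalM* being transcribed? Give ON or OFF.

ON

ppGpp is absent, so GixU is active.
Autoinducer-2 is absent, so GorL is inactive.
Citrulline is absent, so VorB is active.
VorV is constitutively active in this strain.
With repressor VorB bound, *lomU* is not transcribed.
So LomU is not produced.
No repressor is bound and GixU is active, so *jalM* is transcribed.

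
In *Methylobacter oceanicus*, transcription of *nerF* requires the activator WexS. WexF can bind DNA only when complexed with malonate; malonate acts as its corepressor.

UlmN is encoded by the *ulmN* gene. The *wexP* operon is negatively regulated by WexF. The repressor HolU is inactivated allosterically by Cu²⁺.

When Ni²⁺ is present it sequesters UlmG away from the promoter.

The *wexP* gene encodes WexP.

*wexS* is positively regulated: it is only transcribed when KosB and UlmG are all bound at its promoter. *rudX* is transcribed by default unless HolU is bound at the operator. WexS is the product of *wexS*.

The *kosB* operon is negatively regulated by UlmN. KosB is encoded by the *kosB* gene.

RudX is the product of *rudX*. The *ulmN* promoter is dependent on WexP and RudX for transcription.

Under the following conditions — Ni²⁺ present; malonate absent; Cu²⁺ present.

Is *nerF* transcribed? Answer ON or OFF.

OFF

Malonate is absent, so WexF is inactive.
With no repressor bound, *wexP* is transcribed.
So WexP is produced and active.
Cu²⁺ is present, so HolU is inactive.
With no repressor bound, *rudX* is transcribed.
So RudX is produced and active.
No repressor is bound and WexP and RudX are active, so *ulmN* is transcribed.
So UlmN is produced and active.
With repressor UlmN bound, *kosB* is not transcribed.
So KosB is not produced.
Ni²⁺ is present, so UlmG is inactive.
Required activator KosB is absent, so *wexS* is not transcribed.
So WexS is not produced.
Required activator WexS is absent, so *nerF* is not transcribed.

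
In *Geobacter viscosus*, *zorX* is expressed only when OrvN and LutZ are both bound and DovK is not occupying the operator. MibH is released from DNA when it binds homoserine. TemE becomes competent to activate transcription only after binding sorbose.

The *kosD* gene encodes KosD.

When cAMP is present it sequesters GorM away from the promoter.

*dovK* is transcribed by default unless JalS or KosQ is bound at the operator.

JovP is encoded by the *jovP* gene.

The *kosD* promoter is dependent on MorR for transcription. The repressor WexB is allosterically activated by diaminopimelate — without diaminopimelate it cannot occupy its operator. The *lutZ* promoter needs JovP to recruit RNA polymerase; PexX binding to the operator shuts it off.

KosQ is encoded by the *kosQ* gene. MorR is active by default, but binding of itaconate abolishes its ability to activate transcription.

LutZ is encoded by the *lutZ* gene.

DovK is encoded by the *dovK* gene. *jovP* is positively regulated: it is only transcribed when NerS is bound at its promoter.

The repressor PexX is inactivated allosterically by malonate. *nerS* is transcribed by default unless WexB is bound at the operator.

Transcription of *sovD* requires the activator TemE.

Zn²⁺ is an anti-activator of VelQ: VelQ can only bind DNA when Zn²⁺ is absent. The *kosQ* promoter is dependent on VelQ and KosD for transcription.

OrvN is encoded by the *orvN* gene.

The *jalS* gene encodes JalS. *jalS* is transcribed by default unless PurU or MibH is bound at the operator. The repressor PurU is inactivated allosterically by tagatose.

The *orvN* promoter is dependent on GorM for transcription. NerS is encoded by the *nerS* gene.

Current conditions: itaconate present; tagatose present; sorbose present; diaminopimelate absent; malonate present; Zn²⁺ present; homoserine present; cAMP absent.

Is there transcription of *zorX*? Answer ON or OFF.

ON

Tagatose is present, so PurU is inactive.
Homoserine is present, so MibH is inactive.
With no repressor bound, *jalS* is transcribed.
So JalS is produced and active.
Zn²⁺ is present, so VelQ is inactive.
Itaconate is present, so MorR is inactive.
Required activator MorR is absent, so *kosD* is not transcribed.
So KosD is not produced.
Required activator VelQ is absent, so *kosQ* is not transcribed.
So KosQ is not produced.
With repressor JalS bound, *dovK* is not transcribed.
So DovK is not produced.
cAMP is absent, so GorM is active.
No repressor is bound and GorM is active, so *orvN* is transcribed.
So OrvN is produced and active.
Malonate is present, so PexX is inactive.
Diaminopimelate is absent, so WexB is inactive.
With no repressor bound, *nerS* is transcribed.
So NerS is produced and active.
No repressor is bound and NerS is active, so *jovP* is transcribed.
So JovP is produced and active.
No repressor is bound and JovP is active, so *lutZ* is transcribed.
So LutZ is produced and active.
No repressor is bound and OrvN and LutZ are active, so *zorX* is transcribed.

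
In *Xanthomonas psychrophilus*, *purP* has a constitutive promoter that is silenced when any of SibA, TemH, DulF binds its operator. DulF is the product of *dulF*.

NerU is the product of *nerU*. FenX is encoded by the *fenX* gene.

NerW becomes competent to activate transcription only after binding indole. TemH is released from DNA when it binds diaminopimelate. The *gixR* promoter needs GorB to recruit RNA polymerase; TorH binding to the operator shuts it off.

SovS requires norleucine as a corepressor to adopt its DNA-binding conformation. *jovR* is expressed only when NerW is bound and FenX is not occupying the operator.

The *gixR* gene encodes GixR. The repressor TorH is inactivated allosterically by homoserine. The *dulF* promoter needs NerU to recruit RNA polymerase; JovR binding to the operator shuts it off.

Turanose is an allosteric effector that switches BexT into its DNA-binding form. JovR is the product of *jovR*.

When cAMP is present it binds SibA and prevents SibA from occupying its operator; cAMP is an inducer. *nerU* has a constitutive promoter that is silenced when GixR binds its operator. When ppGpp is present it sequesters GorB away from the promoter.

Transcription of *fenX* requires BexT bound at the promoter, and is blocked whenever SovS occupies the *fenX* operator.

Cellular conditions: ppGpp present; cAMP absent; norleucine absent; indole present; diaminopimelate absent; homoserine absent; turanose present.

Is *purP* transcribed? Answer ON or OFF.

OFF

cAMP is absent, so SibA is active.
Diaminopimelate is absent, so TemH is active.
Homoserine is absent, so TorH is active.
ppGpp is present, so GorB is inactive.
With repressor TorH bound, *gixR* is not transcribed.
So GixR is not produced.
With no repressor bound, *nerU* is transcribed.
So NerU is produced and active.
Turanose is present, so BexT is active.
Norleucine is absent, so SovS is inactive.
No repressor is bound and BexT is active, so *fenX* is transcribed.
So FenX is produced and active.
Indole is present, so NerW is active.
With repressor FenX bound, *jovR* is not transcribed.
So JovR is not produced.
No repressor is bound and NerU is active, so *dulF* is transcribed.
So DulF is produced and active.
With repressor SibA bound, *purP* is not transcribed.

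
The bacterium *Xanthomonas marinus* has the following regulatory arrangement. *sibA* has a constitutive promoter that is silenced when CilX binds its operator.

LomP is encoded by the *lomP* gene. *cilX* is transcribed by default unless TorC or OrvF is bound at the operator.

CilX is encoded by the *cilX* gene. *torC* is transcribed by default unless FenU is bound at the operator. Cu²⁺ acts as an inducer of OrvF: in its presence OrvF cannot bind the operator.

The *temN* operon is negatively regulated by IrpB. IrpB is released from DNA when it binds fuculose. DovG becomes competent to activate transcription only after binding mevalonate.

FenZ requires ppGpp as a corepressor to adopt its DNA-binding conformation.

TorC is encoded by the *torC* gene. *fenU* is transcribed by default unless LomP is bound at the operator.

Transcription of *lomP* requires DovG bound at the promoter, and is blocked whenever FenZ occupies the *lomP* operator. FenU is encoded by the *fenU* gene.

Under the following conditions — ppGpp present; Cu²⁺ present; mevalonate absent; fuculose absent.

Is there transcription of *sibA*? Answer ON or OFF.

ppGpp is present, so FenZ is active.
Mevalonate is absent, so DovG is inactive.
With repressor FenZ bound, *lomP* is not transcribed.
So LomP is not produced.
With no repressor bound, *fenU* is transcribed.
So FenU is produced and active.
With repressor FenU bound, *torC* is not transcribed.
So TorC is not produced.
Cu²⁺ is present, so OrvF is inactive.
With no repressor bound, *cilX* is transcribed.
So CilX is produced and active.
With repressor CilX bound, *sibA* is not transcribed.

OFF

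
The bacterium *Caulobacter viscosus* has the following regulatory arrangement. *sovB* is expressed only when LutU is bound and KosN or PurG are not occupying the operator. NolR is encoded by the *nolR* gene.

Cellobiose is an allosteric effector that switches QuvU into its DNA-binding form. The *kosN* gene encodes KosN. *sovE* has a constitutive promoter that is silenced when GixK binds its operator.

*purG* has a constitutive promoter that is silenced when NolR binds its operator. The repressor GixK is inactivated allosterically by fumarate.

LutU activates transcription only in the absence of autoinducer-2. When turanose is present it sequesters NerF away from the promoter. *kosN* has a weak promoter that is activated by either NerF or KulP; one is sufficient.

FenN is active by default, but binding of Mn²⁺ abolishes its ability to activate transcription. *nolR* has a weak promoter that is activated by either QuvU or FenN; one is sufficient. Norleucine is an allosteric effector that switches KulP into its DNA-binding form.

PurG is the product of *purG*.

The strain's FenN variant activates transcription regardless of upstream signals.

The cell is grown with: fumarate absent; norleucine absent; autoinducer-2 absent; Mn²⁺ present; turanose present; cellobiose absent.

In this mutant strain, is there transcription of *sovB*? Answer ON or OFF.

ON

Autoinducer-2 is absent, so LutU is active.
Turanose is present, so NerF is inactive.
Norleucine is absent, so KulP is inactive.
No activator is available at the *kosN* promoter, so *kosN* is not transcribed.
So KosN is not produced.
Cellobiose is absent, so QuvU is inactive.
FenN is constitutively active in this strain.
Activator FenN is present, so *nolR* is transcribed.
So NolR is produced and active.
With repressor NolR bound, *purG* is not transcribed.
So PurG is not produced.
No repressor is bound and LutU is active, so *sovB* is transcribed.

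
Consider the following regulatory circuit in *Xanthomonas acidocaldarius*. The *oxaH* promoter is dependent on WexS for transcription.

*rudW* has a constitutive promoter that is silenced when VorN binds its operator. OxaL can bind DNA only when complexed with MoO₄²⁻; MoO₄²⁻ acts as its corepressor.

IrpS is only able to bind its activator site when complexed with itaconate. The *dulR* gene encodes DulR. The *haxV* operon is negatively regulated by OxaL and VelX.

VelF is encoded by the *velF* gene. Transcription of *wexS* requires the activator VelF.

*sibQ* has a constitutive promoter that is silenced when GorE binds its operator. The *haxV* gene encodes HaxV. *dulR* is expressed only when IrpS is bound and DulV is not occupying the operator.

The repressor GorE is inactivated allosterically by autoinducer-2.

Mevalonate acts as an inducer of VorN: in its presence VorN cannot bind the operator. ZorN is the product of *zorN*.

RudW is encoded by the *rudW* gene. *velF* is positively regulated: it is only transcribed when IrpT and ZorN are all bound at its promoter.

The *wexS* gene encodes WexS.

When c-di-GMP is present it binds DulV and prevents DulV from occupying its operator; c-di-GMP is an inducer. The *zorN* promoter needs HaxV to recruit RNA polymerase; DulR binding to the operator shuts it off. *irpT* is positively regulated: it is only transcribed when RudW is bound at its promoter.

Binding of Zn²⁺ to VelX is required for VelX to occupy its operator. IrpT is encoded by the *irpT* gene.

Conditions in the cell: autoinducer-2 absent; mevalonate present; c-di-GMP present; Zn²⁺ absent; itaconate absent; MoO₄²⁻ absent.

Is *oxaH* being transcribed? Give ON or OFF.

Mevalonate is present, so VorN is inactive.
With no repressor bound, *rudW* is transcribed.
So RudW is produced and active.
No repressor is bound and RudW is active, so *irpT* is transcribed.
So IrpT is produced and active.
MoO₄²⁻ is absent, so OxaL is inactive.
Zn²⁺ is absent, so VelX is inactive.
With no repressor bound, *haxV* is transcribed.
So HaxV is produced and active.
c-di-GMP is present, so DulV is inactive.
Itaconate is absent, so IrpS is inactive.
Required activator IrpS is absent, so *dulR* is not transcribed.
So DulR is not produced.
No repressor is bound and HaxV is active, so *zorN* is transcribed.
So ZorN is produced and active.
No repressor is bound and IrpT and ZorN are active, so *velF* is transcribed.
So VelF is produced and active.
No repressor is bound and VelF is active, so *wexS* is transcribed.
So WexS is produced and active.
No repressor is bound and WexS is active, so *oxaH* is transcribed.

ON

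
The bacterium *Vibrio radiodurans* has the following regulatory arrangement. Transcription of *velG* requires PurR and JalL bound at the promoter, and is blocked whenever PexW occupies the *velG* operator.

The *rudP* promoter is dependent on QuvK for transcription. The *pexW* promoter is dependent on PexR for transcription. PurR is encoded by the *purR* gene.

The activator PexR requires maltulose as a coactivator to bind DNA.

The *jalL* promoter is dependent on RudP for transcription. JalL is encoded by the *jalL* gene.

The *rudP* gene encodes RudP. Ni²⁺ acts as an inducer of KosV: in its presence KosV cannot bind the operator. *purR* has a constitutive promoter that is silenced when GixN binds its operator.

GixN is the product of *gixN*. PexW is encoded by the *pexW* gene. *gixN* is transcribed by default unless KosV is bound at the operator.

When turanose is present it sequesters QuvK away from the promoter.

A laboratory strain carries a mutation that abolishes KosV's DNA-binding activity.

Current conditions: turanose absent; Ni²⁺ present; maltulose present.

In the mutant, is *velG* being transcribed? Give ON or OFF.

KosV is non-functional in this strain, so it has no effect.
With no repressor bound, *gixN* is transcribed.
So GixN is produced and active.
With repressor GixN bound, *purR* is not transcribed.
So PurR is not produced.
Turanose is absent, so QuvK is active.
No repressor is bound and QuvK is active, so *rudP* is transcribed.
So RudP is produced and active.
No repressor is bound and RudP is active, so *jalL* is transcribed.
So JalL is produced and active.
Maltulose is present, so PexR is active.
No repressor is bound and PexR is active, so *pexW* is transcribed.
So PexW is produced and active.
With repressor PexW bound, *velG* is not transcribed.

OFF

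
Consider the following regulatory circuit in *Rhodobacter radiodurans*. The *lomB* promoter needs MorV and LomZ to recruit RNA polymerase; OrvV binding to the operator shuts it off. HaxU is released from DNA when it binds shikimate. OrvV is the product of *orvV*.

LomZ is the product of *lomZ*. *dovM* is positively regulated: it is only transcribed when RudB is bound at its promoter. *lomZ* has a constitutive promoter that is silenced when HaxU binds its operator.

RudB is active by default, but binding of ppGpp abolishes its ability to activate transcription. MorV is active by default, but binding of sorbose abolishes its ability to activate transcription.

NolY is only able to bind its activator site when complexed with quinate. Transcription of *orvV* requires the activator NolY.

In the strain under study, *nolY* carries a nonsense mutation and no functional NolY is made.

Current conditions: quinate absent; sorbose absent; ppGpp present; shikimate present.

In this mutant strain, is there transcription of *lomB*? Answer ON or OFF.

ON

Sorbose is absent, so MorV is active.
NolY is non-functional in this strain, so it has no effect.
Required activator NolY is absent, so *orvV* is not transcribed.
So OrvV is not produced.
Shikimate is present, so HaxU is inactive.
With no repressor bound, *lomZ* is transcribed.
So LomZ is produced and active.
No repressor is bound and MorV and LomZ are active, so *lomB* is transcribed.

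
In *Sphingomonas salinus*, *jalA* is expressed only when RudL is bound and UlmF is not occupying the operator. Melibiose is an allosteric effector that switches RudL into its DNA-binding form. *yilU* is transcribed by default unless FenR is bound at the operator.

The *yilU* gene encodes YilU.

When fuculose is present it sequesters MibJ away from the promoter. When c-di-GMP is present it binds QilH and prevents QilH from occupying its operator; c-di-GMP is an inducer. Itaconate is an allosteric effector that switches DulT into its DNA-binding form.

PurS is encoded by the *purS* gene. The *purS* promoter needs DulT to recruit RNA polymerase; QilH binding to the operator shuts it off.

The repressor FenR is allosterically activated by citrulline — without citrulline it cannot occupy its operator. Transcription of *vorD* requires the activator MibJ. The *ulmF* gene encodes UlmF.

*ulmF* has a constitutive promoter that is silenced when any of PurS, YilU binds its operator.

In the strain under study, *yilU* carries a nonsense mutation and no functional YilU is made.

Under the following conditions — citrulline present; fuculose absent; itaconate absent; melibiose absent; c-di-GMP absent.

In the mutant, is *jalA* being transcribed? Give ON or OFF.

OFF

Melibiose is absent, so RudL is inactive.
c-di-GMP is absent, so QilH is active.
Itaconate is absent, so DulT is inactive.
With repressor QilH bound, *purS* is not transcribed.
So PurS is not produced.
YilU is non-functional in this strain, so it has no effect.
With no repressor bound, *ulmF* is transcribed.
So UlmF is produced and active.
With repressor UlmF bound, *jalA* is not transcribed.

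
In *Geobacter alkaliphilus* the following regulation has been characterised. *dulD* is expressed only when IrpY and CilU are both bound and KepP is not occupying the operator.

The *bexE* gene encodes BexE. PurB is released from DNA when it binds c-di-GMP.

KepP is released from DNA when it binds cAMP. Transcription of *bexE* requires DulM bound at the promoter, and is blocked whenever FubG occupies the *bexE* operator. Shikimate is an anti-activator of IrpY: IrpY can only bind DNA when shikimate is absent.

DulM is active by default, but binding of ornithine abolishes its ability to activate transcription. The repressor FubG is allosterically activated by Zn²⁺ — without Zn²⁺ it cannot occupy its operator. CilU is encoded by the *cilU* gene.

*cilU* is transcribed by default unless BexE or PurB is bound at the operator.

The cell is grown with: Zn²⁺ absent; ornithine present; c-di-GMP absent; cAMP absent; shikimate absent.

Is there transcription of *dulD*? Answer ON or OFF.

OFF

Shikimate is absent, so IrpY is active.
cAMP is absent, so KepP is active.
Ornithine is present, so DulM is inactive.
Zn²⁺ is absent, so FubG is inactive.
Required activator DulM is absent, so *bexE* is not transcribed.
So BexE is not produced.
c-di-GMP is absent, so PurB is active.
With repressor PurB bound, *cilU* is not transcribed.
So CilU is not produced.
With repressor KepP bound, *dulD* is not transcribed.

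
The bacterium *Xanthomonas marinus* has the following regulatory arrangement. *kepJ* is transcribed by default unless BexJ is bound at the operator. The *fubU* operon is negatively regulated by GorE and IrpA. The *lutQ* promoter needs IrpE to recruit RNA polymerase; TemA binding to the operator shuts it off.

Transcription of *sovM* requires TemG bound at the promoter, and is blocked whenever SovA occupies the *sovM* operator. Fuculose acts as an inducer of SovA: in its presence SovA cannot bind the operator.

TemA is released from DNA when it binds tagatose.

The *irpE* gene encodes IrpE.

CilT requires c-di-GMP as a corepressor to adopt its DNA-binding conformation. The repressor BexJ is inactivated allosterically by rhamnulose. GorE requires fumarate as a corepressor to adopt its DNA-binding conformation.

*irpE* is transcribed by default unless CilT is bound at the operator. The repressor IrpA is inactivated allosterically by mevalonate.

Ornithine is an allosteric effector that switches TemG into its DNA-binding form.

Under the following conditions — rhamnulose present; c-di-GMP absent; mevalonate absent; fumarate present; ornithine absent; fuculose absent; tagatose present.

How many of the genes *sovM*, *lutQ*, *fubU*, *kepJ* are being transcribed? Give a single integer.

2

Fuculose is absent, so SovA is active.
Ornithine is absent, so TemG is inactive.
With repressor SovA bound, *sovM* is not transcribed.
→ *sovM* is OFF.
Tagatose is present, so TemA is inactive.
c-di-GMP is absent, so CilT is inactive.
With no repressor bound, *irpE* is transcribed.
So IrpE is produced and active.
No repressor is bound and IrpE is active, so *lutQ* is transcribed.
→ *lutQ* is ON.
Fumarate is present, so GorE is active.
Mevalonate is absent, so IrpA is active.
With repressor GorE bound, *fubU* is not transcribed.
→ *fubU* is OFF.
Rhamnulose is present, so BexJ is inactive.
With no repressor bound, *kepJ* is transcribed.
→ *kepJ* is ON.
2 of the 4 genes are transcribed.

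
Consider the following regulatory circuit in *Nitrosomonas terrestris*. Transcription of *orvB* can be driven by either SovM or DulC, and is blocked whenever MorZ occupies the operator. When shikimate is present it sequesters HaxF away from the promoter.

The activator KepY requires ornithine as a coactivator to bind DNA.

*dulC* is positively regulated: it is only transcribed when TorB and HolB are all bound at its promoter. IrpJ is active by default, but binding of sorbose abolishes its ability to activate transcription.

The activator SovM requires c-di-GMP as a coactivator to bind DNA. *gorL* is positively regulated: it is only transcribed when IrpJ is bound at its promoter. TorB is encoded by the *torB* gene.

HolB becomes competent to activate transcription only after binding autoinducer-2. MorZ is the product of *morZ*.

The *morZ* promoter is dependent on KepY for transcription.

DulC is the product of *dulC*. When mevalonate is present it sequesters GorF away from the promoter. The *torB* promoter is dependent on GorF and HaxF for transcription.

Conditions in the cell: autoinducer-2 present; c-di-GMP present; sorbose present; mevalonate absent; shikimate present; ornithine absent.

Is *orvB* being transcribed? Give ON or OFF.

ON

c-di-GMP is present, so SovM is active.
Mevalonate is absent, so GorF is active.
Shikimate is present, so HaxF is inactive.
Required activator HaxF is absent, so *torB* is not transcribed.
So TorB is not produced.
Autoinducer-2 is present, so HolB is active.
Required activator TorB is absent, so *dulC* is not transcribed.
So DulC is not produced.
Ornithine is absent, so KepY is inactive.
Required activator KepY is absent, so *morZ* is not transcribed.
So MorZ is not produced.
Activator SovM is present, so *orvB* is transcribed.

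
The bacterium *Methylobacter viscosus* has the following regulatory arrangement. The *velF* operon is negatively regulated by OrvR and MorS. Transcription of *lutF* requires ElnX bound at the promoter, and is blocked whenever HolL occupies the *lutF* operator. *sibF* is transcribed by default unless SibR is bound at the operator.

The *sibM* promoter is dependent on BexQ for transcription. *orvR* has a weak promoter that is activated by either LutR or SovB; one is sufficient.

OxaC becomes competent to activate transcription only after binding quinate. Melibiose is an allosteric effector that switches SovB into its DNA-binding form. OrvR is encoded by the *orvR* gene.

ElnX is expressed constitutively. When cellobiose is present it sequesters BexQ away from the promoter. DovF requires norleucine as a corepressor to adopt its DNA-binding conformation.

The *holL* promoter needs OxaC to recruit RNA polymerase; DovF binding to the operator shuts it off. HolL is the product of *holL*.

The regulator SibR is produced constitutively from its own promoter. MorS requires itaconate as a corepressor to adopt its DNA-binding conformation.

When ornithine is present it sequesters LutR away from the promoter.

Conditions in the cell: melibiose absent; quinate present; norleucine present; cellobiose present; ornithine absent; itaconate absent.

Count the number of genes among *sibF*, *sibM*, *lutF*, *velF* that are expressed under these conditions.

SibR is produced constitutively and is active.
With repressor SibR bound, *sibF* is not transcribed.
→ *sibF* is OFF.
Cellobiose is present, so BexQ is inactive.
Required activator BexQ is absent, so *sibM* is not transcribed.
→ *sibM* is OFF.
Norleucine is present, so DovF is active.
Quinate is present, so OxaC is active.
With repressor DovF bound, *holL* is not transcribed.
So HolL is not produced.
ElnX is produced constitutively and is active.
No repressor is bound and ElnX is active, so *lutF* is transcribed.
→ *lutF* is ON.
Ornithine is absent, so LutR is active.
Melibiose is absent, so SovB is inactive.
Activator LutR is present, so *orvR* is transcribed.
So OrvR is produced and active.
Itaconate is absent, so MorS is inactive.
With repressor OrvR bound, *velF* is not transcribed.
→ *velF* is OFF.
1 of the 4 genes is transcribed.

1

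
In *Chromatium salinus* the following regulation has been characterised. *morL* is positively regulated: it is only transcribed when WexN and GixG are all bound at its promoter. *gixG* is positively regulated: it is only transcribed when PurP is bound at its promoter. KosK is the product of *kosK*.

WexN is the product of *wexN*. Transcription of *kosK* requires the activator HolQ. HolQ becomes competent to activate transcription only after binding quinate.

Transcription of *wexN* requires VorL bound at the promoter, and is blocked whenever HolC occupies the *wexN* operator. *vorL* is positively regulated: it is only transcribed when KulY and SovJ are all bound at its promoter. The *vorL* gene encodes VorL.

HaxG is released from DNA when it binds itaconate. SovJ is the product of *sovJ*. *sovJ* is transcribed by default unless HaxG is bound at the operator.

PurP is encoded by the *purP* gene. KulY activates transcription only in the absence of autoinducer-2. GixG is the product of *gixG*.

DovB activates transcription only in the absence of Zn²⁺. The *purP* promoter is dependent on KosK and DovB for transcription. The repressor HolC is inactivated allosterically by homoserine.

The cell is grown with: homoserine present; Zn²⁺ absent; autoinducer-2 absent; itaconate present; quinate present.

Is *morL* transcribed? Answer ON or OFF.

ON

Autoinducer-2 is absent, so KulY is active.
Itaconate is present, so HaxG is inactive.
With no repressor bound, *sovJ* is transcribed.
So SovJ is produced and active.
No repressor is bound and KulY and SovJ are active, so *vorL* is transcribed.
So VorL is produced and active.
Homoserine is present, so HolC is inactive.
No repressor is bound and VorL is active, so *wexN* is transcribed.
So WexN is produced and active.
Quinate is present, so HolQ is active.
No repressor is bound and HolQ is active, so *kosK* is transcribed.
So KosK is produced and active.
Zn²⁺ is absent, so DovB is active.
No repressor is bound and KosK and DovB are active, so *purP* is transcribed.
So PurP is produced and active.
No repressor is bound and PurP is active, so *gixG* is transcribed.
So GixG is produced and active.
No repressor is bound and WexN and GixG are active, so *morL* is transcribed.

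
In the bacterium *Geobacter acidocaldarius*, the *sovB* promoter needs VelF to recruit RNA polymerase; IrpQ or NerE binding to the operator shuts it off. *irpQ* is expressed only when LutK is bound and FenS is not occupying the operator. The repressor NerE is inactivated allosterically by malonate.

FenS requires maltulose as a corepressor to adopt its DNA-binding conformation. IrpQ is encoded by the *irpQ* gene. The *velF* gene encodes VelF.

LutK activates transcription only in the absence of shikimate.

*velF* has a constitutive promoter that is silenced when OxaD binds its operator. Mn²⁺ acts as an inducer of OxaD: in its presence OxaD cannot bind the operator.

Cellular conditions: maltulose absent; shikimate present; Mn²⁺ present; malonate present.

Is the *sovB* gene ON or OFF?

Mn²⁺ is present, so OxaD is inactive.
With no repressor bound, *velF* is transcribed.
So VelF is produced and active.
Maltulose is absent, so FenS is inactive.
Shikimate is present, so LutK is inactive.
Required activator LutK is absent, so *irpQ* is not transcribed.
So IrpQ is not produced.
Malonate is present, so NerE is inactive.
No repressor is bound and VelF is active, so *sovB* is transcribed.

ON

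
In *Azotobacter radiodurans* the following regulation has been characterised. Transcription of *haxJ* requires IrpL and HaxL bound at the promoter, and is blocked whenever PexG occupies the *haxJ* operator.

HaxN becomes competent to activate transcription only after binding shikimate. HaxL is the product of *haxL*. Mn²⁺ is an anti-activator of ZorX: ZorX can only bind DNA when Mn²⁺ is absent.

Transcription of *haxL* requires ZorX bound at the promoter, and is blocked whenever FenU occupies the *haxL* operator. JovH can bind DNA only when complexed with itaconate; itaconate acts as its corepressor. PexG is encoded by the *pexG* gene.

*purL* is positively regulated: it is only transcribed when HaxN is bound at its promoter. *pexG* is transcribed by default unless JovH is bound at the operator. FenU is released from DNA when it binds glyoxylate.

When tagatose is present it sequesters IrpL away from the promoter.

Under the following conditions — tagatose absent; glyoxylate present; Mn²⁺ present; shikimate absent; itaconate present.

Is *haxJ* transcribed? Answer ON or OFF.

Itaconate is present, so JovH is active.
With repressor JovH bound, *pexG* is not transcribed.
So PexG is not produced.
Tagatose is absent, so IrpL is active.
Mn²⁺ is present, so ZorX is inactive.
Glyoxylate is present, so FenU is inactive.
Required activator ZorX is absent, so *haxL* is not transcribed.
So HaxL is not produced.
Required activator HaxL is absent, so *haxJ* is not transcribed.

OFF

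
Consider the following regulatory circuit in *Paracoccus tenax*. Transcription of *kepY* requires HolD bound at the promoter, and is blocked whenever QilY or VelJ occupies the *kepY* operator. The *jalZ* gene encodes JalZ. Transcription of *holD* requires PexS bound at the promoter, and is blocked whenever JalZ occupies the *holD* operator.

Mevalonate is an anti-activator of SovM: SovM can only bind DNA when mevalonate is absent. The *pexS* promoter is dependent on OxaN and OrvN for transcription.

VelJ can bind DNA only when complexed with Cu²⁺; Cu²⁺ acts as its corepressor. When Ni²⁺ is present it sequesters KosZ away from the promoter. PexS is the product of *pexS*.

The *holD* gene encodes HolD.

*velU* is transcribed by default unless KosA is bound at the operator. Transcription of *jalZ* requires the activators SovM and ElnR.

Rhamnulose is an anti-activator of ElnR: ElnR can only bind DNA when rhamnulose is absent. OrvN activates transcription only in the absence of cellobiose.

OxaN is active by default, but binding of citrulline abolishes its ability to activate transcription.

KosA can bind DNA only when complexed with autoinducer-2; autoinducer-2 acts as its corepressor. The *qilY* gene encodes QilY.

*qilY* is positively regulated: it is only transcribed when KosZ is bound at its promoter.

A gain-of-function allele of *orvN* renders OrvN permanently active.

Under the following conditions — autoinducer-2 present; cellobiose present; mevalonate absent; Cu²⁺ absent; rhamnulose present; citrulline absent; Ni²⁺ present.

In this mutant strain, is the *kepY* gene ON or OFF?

ON

Mevalonate is absent, so SovM is active.
Rhamnulose is present, so ElnR is inactive.
Required activator ElnR is absent, so *jalZ* is not transcribed.
So JalZ is not produced.
Citrulline is absent, so OxaN is active.
OrvN is constitutively active in this strain.
No repressor is bound and OxaN and OrvN are active, so *pexS* is transcribed.
So PexS is produced and active.
No repressor is bound and PexS is active, so *holD* is transcribed.
So HolD is produced and active.
Ni²⁺ is present, so KosZ is inactive.
Required activator KosZ is absent, so *qilY* is not transcribed.
So QilY is not produced.
Cu²⁺ is absent, so VelJ is inactive.
No repressor is bound and HolD is active, so *kepY* is transcribed.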